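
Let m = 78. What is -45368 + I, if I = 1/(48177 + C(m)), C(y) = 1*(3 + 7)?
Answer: -2186147815/48187 ≈ -45368.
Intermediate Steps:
C(y) = 10 (C(y) = 1*10 = 10)
I = 1/48187 (I = 1/(48177 + 10) = 1/48187 ≈ 2.0752e-5)
-45368 + I = -45368 + 1/48187 = -2186147815/48187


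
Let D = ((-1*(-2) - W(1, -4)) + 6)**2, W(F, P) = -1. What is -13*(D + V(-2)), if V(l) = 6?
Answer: -1131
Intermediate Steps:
D = 81 (D = ((-1*(-2) - 1*(-1)) + 6)**2 = ((2 + 1) + 6)**2 = (3 + 6)**2 = 9**2 = 81)
-13*(D + V(-2)) = -13*(81 + 6) = -13*87 = -1131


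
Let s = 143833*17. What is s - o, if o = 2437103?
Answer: 8058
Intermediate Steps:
s = 2445161
s - o = 2445161 - 1*2437103 = 2445161 - 2437103 = 8058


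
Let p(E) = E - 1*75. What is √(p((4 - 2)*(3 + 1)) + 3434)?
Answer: √3367 ≈ 58.026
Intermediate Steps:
p(E) = -75 + E (p(E) = E - 75 = -75 + E)
√(p((4 - 2)*(3 + 1)) + 3434) = √((-75 + (4 - 2)*(3 + 1)) + 3434) = √((-75 + 2*4) + 3434) = √((-75 + 8) + 3434) = √(-67 + 3434) = √3367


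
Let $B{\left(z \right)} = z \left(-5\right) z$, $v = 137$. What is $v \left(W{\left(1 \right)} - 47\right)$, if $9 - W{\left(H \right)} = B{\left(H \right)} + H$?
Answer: $-4658$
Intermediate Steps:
$B{\left(z \right)} = - 5 z^{2}$ ($B{\left(z \right)} = - 5 z z = - 5 z^{2}$)
$W{\left(H \right)} = 9 - H + 5 H^{2}$ ($W{\left(H \right)} = 9 - \left(- 5 H^{2} + H\right) = 9 - \left(H - 5 H^{2}\right) = 9 + \left(- H + 5 H^{2}\right) = 9 - H + 5 H^{2}$)
$v \left(W{\left(1 \right)} - 47\right) = 137 \left(\left(9 - 1 + 5 \cdot 1^{2}\right) - 47\right) = 137 \left(\left(9 - 1 + 5 \cdot 1\right) - 47\right) = 137 \left(\left(9 - 1 + 5\right) - 47\right) = 137 \left(13 - 47\right) = 137 \left(-34\right) = -4658$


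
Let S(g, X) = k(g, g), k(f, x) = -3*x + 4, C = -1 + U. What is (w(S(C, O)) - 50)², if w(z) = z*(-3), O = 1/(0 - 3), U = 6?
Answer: 289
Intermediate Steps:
O = -⅓ (O = 1/(-3) = -⅓ ≈ -0.33333)
C = 5 (C = -1 + 6 = 5)
k(f, x) = 4 - 3*x
S(g, X) = 4 - 3*g
w(z) = -3*z
(w(S(C, O)) - 50)² = (-3*(4 - 3*5) - 50)² = (-3*(4 - 15) - 50)² = (-3*(-11) - 50)² = (33 - 50)² = (-17)² = 289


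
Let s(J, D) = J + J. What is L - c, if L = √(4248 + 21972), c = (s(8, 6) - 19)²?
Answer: -9 + 2*√6555 ≈ 152.93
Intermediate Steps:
s(J, D) = 2*J
c = 9 (c = (2*8 - 19)² = (16 - 19)² = (-3)² = 9)
L = 2*√6555 (L = √26220 = 2*√6555 ≈ 161.93)
L - c = 2*√6555 - 1*9 = 2*√6555 - 9 = -9 + 2*√6555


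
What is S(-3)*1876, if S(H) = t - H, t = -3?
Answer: 0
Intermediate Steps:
S(H) = -3 - H
S(-3)*1876 = (-3 - 1*(-3))*1876 = (-3 + 3)*1876 = 0*1876 = 0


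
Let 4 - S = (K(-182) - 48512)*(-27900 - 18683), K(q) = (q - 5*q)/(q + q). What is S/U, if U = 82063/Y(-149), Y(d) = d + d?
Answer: 673458442084/82063 ≈ 8.2066e+6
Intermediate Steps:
Y(d) = 2*d
K(q) = -2 (K(q) = (-4*q)/((2*q)) = (-4*q)*(1/(2*q)) = -2)
S = -2259927658 (S = 4 - (-2 - 48512)*(-27900 - 18683) = 4 - (-48514)*(-46583) = 4 - 1*2259927662 = 4 - 2259927662 = -2259927658)
U = -82063/298 (U = 82063/((2*(-149))) = 82063/(-298) = 82063*(-1/298) = -82063/298 ≈ -275.38)
S/U = -2259927658/(-82063/298) = -2259927658*(-298/82063) = 673458442084/82063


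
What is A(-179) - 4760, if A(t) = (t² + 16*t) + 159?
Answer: 24576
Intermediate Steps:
A(t) = 159 + t² + 16*t
A(-179) - 4760 = (159 + (-179)² + 16*(-179)) - 4760 = (159 + 32041 - 2864) - 4760 = 29336 - 4760 = 24576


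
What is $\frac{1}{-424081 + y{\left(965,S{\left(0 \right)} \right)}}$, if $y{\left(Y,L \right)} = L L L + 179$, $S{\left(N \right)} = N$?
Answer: $- \frac{1}{423902} \approx -2.359 \cdot 10^{-6}$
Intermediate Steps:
$y{\left(Y,L \right)} = 179 + L^{3}$ ($y{\left(Y,L \right)} = L^{2} L + 179 = L^{3} + 179 = 179 + L^{3}$)
$\frac{1}{-424081 + y{\left(965,S{\left(0 \right)} \right)}} = \frac{1}{-424081 + \left(179 + 0^{3}\right)} = \frac{1}{-424081 + \left(179 + 0\right)} = \frac{1}{-424081 + 179} = \frac{1}{-423902} = - \frac{1}{423902}$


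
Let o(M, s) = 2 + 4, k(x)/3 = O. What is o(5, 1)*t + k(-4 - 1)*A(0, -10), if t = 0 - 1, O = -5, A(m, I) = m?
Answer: -6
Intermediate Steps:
t = -1
k(x) = -15 (k(x) = 3*(-5) = -15)
o(M, s) = 6
o(5, 1)*t + k(-4 - 1)*A(0, -10) = 6*(-1) - 15*0 = -6 + 0 = -6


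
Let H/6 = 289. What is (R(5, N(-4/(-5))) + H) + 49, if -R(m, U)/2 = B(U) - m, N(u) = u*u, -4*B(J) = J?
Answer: 44833/25 ≈ 1793.3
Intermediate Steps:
B(J) = -J/4
N(u) = u²
H = 1734 (H = 6*289 = 1734)
R(m, U) = U/2 + 2*m (R(m, U) = -2*(-U/4 - m) = -2*(-m - U/4) = U/2 + 2*m)
(R(5, N(-4/(-5))) + H) + 49 = (((-4/(-5))²/2 + 2*5) + 1734) + 49 = (((-4*(-⅕))²/2 + 10) + 1734) + 49 = (((⅘)²/2 + 10) + 1734) + 49 = (((½)*(16/25) + 10) + 1734) + 49 = ((8/25 + 10) + 1734) + 49 = (258/25 + 1734) + 49 = 43608/25 + 49 = 44833/25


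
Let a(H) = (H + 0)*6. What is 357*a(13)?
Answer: 27846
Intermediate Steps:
a(H) = 6*H (a(H) = H*6 = 6*H)
357*a(13) = 357*(6*13) = 357*78 = 27846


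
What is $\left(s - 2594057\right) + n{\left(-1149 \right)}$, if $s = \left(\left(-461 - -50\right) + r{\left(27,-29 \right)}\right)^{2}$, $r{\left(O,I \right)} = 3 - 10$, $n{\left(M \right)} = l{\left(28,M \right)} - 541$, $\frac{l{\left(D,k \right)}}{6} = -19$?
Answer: $-2419988$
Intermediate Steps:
$l{\left(D,k \right)} = -114$ ($l{\left(D,k \right)} = 6 \left(-19\right) = -114$)
$n{\left(M \right)} = -655$ ($n{\left(M \right)} = -114 - 541 = -655$)
$r{\left(O,I \right)} = -7$ ($r{\left(O,I \right)} = 3 - 10 = -7$)
$s = 174724$ ($s = \left(\left(-461 - -50\right) - 7\right)^{2} = \left(\left(-461 + 50\right) - 7\right)^{2} = \left(-411 - 7\right)^{2} = \left(-418\right)^{2} = 174724$)
$\left(s - 2594057\right) + n{\left(-1149 \right)} = \left(174724 - 2594057\right) - 655 = -2419333 - 655 = -2419988$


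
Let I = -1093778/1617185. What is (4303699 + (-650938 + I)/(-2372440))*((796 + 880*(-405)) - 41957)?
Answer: -56590384431704638424193/33074779150 ≈ -1.7110e+12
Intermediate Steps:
I = -1093778/1617185 (I = -1093778*1/1617185 = -1093778/1617185 ≈ -0.67635)
(4303699 + (-650938 + I)/(-2372440))*((796 + 880*(-405)) - 41957) = (4303699 + (-650938 - 1093778/1617185)/(-2372440))*((796 + 880*(-405)) - 41957) = (4303699 - 1052688263308/1617185*(-1/2372440))*((796 - 356400) - 41957) = (4303699 + 263172065827/959168595350)*(-355604 - 41957) = (4127973187811265477/959168595350)*(-397561) = -56590384431704638424193/33074779150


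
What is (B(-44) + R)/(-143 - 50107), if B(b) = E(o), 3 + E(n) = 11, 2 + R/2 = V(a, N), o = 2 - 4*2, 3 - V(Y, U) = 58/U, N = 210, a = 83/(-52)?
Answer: -496/2638125 ≈ -0.00018801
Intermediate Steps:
a = -83/52 (a = 83*(-1/52) = -83/52 ≈ -1.5962)
V(Y, U) = 3 - 58/U
o = -6 (o = 2 - 8 = -6)
R = 152/105 (R = -4 + 2*(3 - 58/210) = -4 + 2*(3 - 58*1/210) = -4 + 2*(3 - 29/105) = -4 + 2*(286/105) = -4 + 572/105 = 152/105 ≈ 1.4476)
E(n) = 8 (E(n) = -3 + 11 = 8)
B(b) = 8
(B(-44) + R)/(-143 - 50107) = (8 + 152/105)/(-143 - 50107) = (992/105)/(-50250) = (992/105)*(-1/50250) = -496/2638125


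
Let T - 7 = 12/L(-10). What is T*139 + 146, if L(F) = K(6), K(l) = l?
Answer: 1397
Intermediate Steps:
L(F) = 6
T = 9 (T = 7 + 12/6 = 7 + 12*(1/6) = 7 + 2 = 9)
T*139 + 146 = 9*139 + 146 = 1251 + 146 = 1397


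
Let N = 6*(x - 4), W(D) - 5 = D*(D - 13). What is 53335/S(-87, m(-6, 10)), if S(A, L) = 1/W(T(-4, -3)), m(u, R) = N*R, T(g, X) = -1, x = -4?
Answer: 1013365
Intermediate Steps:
W(D) = 5 + D*(-13 + D) (W(D) = 5 + D*(D - 13) = 5 + D*(-13 + D))
N = -48 (N = 6*(-4 - 4) = 6*(-8) = -48)
m(u, R) = -48*R
S(A, L) = 1/19 (S(A, L) = 1/(5 + (-1)² - 13*(-1)) = 1/(5 + 1 + 13) = 1/19)
53335/S(-87, m(-6, 10)) = 53335/(1/19) = 53335*19 = 1013365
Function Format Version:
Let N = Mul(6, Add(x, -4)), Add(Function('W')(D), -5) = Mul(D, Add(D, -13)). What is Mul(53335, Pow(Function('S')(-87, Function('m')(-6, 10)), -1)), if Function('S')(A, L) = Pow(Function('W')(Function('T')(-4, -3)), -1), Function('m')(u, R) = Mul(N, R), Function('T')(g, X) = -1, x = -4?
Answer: 1013365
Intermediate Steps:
Function('W')(D) = Add(5, Mul(D, Add(-13, D))) (Function('W')(D) = Add(5, Mul(D, Add(D, -13))) = Add(5, Mul(D, Add(-13, D))))
N = -48 (N = Mul(6, Add(-4, -4)) = Mul(6, -8) = -48)
Function('m')(u, R) = Mul(-48, R)
Function('S')(A, L) = Rational(1, 19) (Function('S')(A, L) = Pow(Add(5, Pow(-1, 2), Mul(-13, -1)), -1) = Pow(Add(5, 1, 13), -1) = Pow(19, -1) = Rational(1, 19))
Mul(53335, Pow(Function('S')(-87, Function('m')(-6, 10)), -1)) = Mul(53335, Pow(Rational(1, 19), -1)) = Mul(53335, 19) = 1013365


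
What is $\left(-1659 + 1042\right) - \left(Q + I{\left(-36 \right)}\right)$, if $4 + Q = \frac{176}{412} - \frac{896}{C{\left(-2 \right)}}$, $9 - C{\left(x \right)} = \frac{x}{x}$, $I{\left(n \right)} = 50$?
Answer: $- \frac{56797}{103} \approx -551.43$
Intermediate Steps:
$C{\left(x \right)} = 8$ ($C{\left(x \right)} = 9 - \frac{x}{x} = 9 - 1 = 8$)
$Q = - \frac{11904}{103}$ ($Q = -4 + \left(\frac{176}{412} - \frac{896}{8}\right) = -4 + \left(176 \cdot \frac{1}{412} - 112\right) = -4 + \left(\frac{44}{103} - 112\right) = -4 - \frac{11492}{103} = - \frac{11904}{103} \approx -115.57$)
$\left(-1659 + 1042\right) - \left(Q + I{\left(-36 \right)}\right) = \left(-1659 + 1042\right) - - \frac{6754}{103} = -617 + \left(-50 + \frac{11904}{103}\right) = -617 + \frac{6754}{103} = - \frac{56797}{103}$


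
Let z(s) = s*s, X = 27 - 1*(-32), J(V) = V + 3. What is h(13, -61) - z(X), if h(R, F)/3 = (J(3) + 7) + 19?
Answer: -3385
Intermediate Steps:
J(V) = 3 + V
X = 59 (X = 27 + 32 = 59)
h(R, F) = 96 (h(R, F) = 3*(((3 + 3) + 7) + 19) = 3*((6 + 7) + 19) = 3*(13 + 19) = 3*32 = 96)
z(s) = s²
h(13, -61) - z(X) = 96 - 1*59² = 96 - 1*3481 = 96 - 3481 = -3385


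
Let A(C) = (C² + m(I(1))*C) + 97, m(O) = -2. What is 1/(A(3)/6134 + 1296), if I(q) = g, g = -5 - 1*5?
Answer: 3067/3974882 ≈ 0.00077160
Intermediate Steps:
g = -10 (g = -5 - 5 = -10)
I(q) = -10
A(C) = 97 + C² - 2*C (A(C) = (C² - 2*C) + 97 = 97 + C² - 2*C)
1/(A(3)/6134 + 1296) = 1/((97 + 3² - 2*3)/6134 + 1296) = 1/((97 + 9 - 6)*(1/6134) + 1296) = 1/(100*(1/6134) + 1296) = 1/(50/3067 + 1296) = 1/(3974882/3067) = 3067/3974882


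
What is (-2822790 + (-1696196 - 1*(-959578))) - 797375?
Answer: -4356783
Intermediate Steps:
(-2822790 + (-1696196 - 1*(-959578))) - 797375 = (-2822790 + (-1696196 + 959578)) - 797375 = (-2822790 - 736618) - 797375 = -3559408 - 797375 = -4356783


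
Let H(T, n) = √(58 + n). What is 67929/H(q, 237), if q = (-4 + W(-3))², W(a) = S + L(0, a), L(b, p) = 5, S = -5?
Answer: 67929*√295/295 ≈ 3955.0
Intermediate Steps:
W(a) = 0 (W(a) = -5 + 5 = 0)
q = 16 (q = (-4 + 0)² = (-4)² = 16)
67929/H(q, 237) = 67929/(√(58 + 237)) = 67929/(√295) = 67929*(√295/295) = 67929*√295/295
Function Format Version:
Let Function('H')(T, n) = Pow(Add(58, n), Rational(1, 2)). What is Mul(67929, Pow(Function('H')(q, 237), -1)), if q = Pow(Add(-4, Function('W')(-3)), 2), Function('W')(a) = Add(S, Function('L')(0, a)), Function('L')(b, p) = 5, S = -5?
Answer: Mul(Rational(67929, 295), Pow(295, Rational(1, 2))) ≈ 3955.0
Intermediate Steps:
Function('W')(a) = 0 (Function('W')(a) = Add(-5, 5) = 0)
q = 16 (q = Pow(Add(-4, 0), 2) = Pow(-4, 2) = 16)
Mul(67929, Pow(Function('H')(q, 237), -1)) = Mul(67929, Pow(Pow(Add(58, 237), Rational(1, 2)), -1)) = Mul(67929, Pow(Pow(295, Rational(1, 2)), -1)) = Mul(67929, Mul(Rational(1, 295), Pow(295, Rational(1, 2)))) = Mul(Rational(67929, 295), Pow(295, Rational(1, 2)))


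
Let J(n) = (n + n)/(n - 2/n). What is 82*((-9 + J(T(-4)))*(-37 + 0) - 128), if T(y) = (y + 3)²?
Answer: 22878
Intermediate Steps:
T(y) = (3 + y)²
J(n) = 2*n/(n - 2/n) (J(n) = (2*n)/(n - 2/n) = 2*n/(n - 2/n))
82*((-9 + J(T(-4)))*(-37 + 0) - 128) = 82*((-9 + 2*((3 - 4)²)²/(-2 + ((3 - 4)²)²))*(-37 + 0) - 128) = 82*((-9 + 2*((-1)²)²/(-2 + ((-1)²)²))*(-37) - 128) = 82*((-9 + 2*1²/(-2 + 1²))*(-37) - 128) = 82*((-9 + 2*1/(-2 + 1))*(-37) - 128) = 82*((-9 + 2*1/(-1))*(-37) - 128) = 82*((-9 + 2*1*(-1))*(-37) - 128) = 82*((-9 - 2)*(-37) - 128) = 82*(-11*(-37) - 128) = 82*(407 - 128) = 82*279 = 22878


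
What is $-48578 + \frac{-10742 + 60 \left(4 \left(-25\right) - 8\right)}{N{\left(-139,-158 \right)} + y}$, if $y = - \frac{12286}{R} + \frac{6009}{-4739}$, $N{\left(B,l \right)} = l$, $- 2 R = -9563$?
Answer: $- \frac{355506198677764}{7334321781} \approx -48472.0$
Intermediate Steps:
$R = \frac{9563}{2}$ ($R = \left(- \frac{1}{2}\right) \left(-9563\right) = \frac{9563}{2} \approx 4781.5$)
$y = - \frac{173910775}{45319057}$ ($y = - \frac{12286}{\frac{9563}{2}} + \frac{6009}{-4739} = \left(-12286\right) \frac{2}{9563} + 6009 \left(- \frac{1}{4739}\right) = - \frac{24572}{9563} - \frac{6009}{4739} = - \frac{173910775}{45319057} \approx -3.8375$)
$-48578 + \frac{-10742 + 60 \left(4 \left(-25\right) - 8\right)}{N{\left(-139,-158 \right)} + y} = -48578 + \frac{-10742 + 60 \left(4 \left(-25\right) - 8\right)}{-158 - \frac{173910775}{45319057}} = -48578 + \frac{-10742 + 60 \left(-100 - 8\right)}{- \frac{7334321781}{45319057}} = -48578 + \left(-10742 + 60 \left(-108\right)\right) \left(- \frac{45319057}{7334321781}\right) = -48578 + \left(-10742 - 6480\right) \left(- \frac{45319057}{7334321781}\right) = -48578 - - \frac{780484799654}{7334321781} = -48578 + \frac{780484799654}{7334321781} = - \frac{355506198677764}{7334321781}$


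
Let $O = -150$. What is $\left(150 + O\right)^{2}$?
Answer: $0$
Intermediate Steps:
$\left(150 + O\right)^{2} = \left(150 - 150\right)^{2} = 0^{2} = 0$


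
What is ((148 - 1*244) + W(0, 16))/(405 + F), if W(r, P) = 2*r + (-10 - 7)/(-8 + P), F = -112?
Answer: -785/2344 ≈ -0.33490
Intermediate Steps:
W(r, P) = -17/(-8 + P) + 2*r (W(r, P) = 2*r - 17/(-8 + P) = -17/(-8 + P) + 2*r)
((148 - 1*244) + W(0, 16))/(405 + F) = ((148 - 1*244) + (-17 - 16*0 + 2*16*0)/(-8 + 16))/(405 - 112) = ((148 - 244) + (-17 + 0 + 0)/8)/293 = (-96 + (⅛)*(-17))*(1/293) = (-96 - 17/8)*(1/293) = -785/8*1/293 = -785/2344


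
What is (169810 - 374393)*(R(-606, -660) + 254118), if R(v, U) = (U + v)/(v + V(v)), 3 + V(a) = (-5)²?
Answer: -15180690556887/292 ≈ -5.1989e+10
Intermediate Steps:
V(a) = 22 (V(a) = -3 + (-5)² = -3 + 25 = 22)
R(v, U) = (U + v)/(22 + v) (R(v, U) = (U + v)/(v + 22) = (U + v)/(22 + v))
(169810 - 374393)*(R(-606, -660) + 254118) = (169810 - 374393)*((-660 - 606)/(22 - 606) + 254118) = -204583*(-1266/(-584) + 254118) = -204583*(-1/584*(-1266) + 254118) = -204583*(633/292 + 254118) = -204583*74203089/292 = -15180690556887/292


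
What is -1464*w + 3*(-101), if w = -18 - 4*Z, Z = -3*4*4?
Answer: -255039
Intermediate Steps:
Z = -48 (Z = -12*4 = -48)
w = 174 (w = -18 - 4*(-48) = -18 + 192 = 174)
-1464*w + 3*(-101) = -1464*174 + 3*(-101) = -254736 - 303 = -255039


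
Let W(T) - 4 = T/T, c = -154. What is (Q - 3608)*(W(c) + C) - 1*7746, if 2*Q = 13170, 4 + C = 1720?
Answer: 5115671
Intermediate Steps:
C = 1716 (C = -4 + 1720 = 1716)
W(T) = 5 (W(T) = 4 + T/T = 4 + 1 = 5)
Q = 6585 (Q = (½)*13170 = 6585)
(Q - 3608)*(W(c) + C) - 1*7746 = (6585 - 3608)*(5 + 1716) - 1*7746 = 2977*1721 - 7746 = 5123417 - 7746 = 5115671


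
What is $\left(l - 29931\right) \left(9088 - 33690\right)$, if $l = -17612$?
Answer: $1169652886$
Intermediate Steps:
$\left(l - 29931\right) \left(9088 - 33690\right) = \left(-17612 - 29931\right) \left(9088 - 33690\right) = \left(-47543\right) \left(-24602\right) = 1169652886$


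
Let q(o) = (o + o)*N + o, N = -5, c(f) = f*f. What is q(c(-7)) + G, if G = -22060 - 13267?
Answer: -35768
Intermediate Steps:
c(f) = f**2
G = -35327
q(o) = -9*o (q(o) = (o + o)*(-5) + o = (2*o)*(-5) + o = -10*o + o = -9*o)
q(c(-7)) + G = -9*(-7)**2 - 35327 = -9*49 - 35327 = -441 - 35327 = -35768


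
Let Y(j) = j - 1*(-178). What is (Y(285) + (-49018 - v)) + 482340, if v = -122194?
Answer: 555979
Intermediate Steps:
Y(j) = 178 + j (Y(j) = j + 178 = 178 + j)
(Y(285) + (-49018 - v)) + 482340 = ((178 + 285) + (-49018 - 1*(-122194))) + 482340 = (463 + (-49018 + 122194)) + 482340 = (463 + 73176) + 482340 = 73639 + 482340 = 555979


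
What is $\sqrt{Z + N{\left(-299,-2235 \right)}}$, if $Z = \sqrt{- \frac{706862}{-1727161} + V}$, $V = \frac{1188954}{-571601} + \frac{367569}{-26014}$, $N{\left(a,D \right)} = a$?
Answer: $\frac{\sqrt{-197213693007759698019217904521871084 + 25682242281152654 i \sqrt{10421616082503205799395207168220878}}}{25682242281152654} \approx 0.11494 + 17.292 i$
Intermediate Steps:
$V = - \frac{241032257325}{14869628414}$ ($V = 1188954 \left(- \frac{1}{571601}\right) + 367569 \left(- \frac{1}{26014}\right) = - \frac{1188954}{571601} - \frac{367569}{26014} = - \frac{241032257325}{14869628414} \approx -16.21$)
$Z = \frac{i \sqrt{10421616082503205799395207168220878}}{25682242281152654}$ ($Z = \sqrt{- \frac{706862}{-1727161} - \frac{241032257325}{14869628414}} = \sqrt{\left(-706862\right) \left(- \frac{1}{1727161}\right) - \frac{241032257325}{14869628414}} = \sqrt{\frac{706862}{1727161} - \frac{241032257325}{14869628414}} = \sqrt{- \frac{405790739313727457}{25682242281152654}} = \frac{i \sqrt{10421616082503205799395207168220878}}{25682242281152654} \approx 3.975 i$)
$\sqrt{Z + N{\left(-299,-2235 \right)}} = \sqrt{\frac{i \sqrt{10421616082503205799395207168220878}}{25682242281152654} - 299} = \sqrt{-299 + \frac{i \sqrt{10421616082503205799395207168220878}}{25682242281152654}}$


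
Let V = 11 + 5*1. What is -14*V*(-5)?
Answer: 1120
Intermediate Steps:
V = 16 (V = 11 + 5 = 16)
-14*V*(-5) = -14*16*(-5) = -224*(-5) = 1120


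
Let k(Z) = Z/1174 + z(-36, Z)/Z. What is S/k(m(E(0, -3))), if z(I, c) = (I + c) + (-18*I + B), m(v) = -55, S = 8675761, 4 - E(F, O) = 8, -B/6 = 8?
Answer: -560193887770/600591 ≈ -9.3274e+5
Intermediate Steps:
B = -48 (B = -6*8 = -48)
E(F, O) = -4 (E(F, O) = 4 - 1*8 = 4 - 8 = -4)
z(I, c) = -48 + c - 17*I (z(I, c) = (I + c) + (-18*I - 48) = (I + c) + (-48 - 18*I) = -48 + c - 17*I)
k(Z) = Z/1174 + (564 + Z)/Z (k(Z) = Z/1174 + (-48 + Z - 17*(-36))/Z = Z*(1/1174) + (-48 + Z + 612)/Z = Z/1174 + (564 + Z)/Z)
S/k(m(E(0, -3))) = 8675761/(1 + 564/(-55) + (1/1174)*(-55)) = 8675761/(1 + 564*(-1/55) - 55/1174) = 8675761/(1 - 564/55 - 55/1174) = 8675761/(-600591/64570) = 8675761*(-64570/600591) = -560193887770/600591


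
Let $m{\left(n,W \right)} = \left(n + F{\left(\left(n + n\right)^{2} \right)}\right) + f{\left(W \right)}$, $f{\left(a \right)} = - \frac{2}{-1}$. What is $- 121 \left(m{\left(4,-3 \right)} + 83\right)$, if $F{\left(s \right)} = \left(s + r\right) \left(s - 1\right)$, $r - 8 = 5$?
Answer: $-597740$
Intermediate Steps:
$r = 13$ ($r = 8 + 5 = 13$)
$f{\left(a \right)} = 2$ ($f{\left(a \right)} = \left(-2\right) \left(-1\right) = 2$)
$F{\left(s \right)} = \left(-1 + s\right) \left(13 + s\right)$ ($F{\left(s \right)} = \left(s + 13\right) \left(s - 1\right) = \left(13 + s\right) \left(-1 + s\right) = \left(-1 + s\right) \left(13 + s\right)$)
$m{\left(n,W \right)} = -11 + n + 16 n^{4} + 48 n^{2}$ ($m{\left(n,W \right)} = \left(n + \left(-13 + \left(\left(n + n\right)^{2}\right)^{2} + 12 \left(n + n\right)^{2}\right)\right) + 2 = \left(n + \left(-13 + \left(\left(2 n\right)^{2}\right)^{2} + 12 \left(2 n\right)^{2}\right)\right) + 2 = \left(n + \left(-13 + \left(4 n^{2}\right)^{2} + 12 \cdot 4 n^{2}\right)\right) + 2 = \left(n + \left(-13 + 16 n^{4} + 48 n^{2}\right)\right) + 2 = \left(-13 + n + 16 n^{4} + 48 n^{2}\right) + 2 = -11 + n + 16 n^{4} + 48 n^{2}$)
$- 121 \left(m{\left(4,-3 \right)} + 83\right) = - 121 \left(\left(-11 + 4 + 16 \cdot 4^{4} + 48 \cdot 4^{2}\right) + 83\right) = - 121 \left(\left(-11 + 4 + 16 \cdot 256 + 48 \cdot 16\right) + 83\right) = - 121 \left(\left(-11 + 4 + 4096 + 768\right) + 83\right) = - 121 \left(4857 + 83\right) = \left(-121\right) 4940 = -597740$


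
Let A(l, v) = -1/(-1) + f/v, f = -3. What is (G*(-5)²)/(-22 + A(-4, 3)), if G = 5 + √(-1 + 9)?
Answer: -125/22 - 25*√2/11 ≈ -8.8959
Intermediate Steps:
A(l, v) = 1 - 3/v (A(l, v) = -1/(-1) - 3/v = -1*(-1) - 3/v = 1 - 3/v)
G = 5 + 2*√2 (G = 5 + √8 = 5 + 2*√2 ≈ 7.8284)
(G*(-5)²)/(-22 + A(-4, 3)) = ((5 + 2*√2)*(-5)²)/(-22 + (-3 + 3)/3) = ((5 + 2*√2)*25)/(-22 + (⅓)*0) = (125 + 50*√2)/(-22 + 0) = (125 + 50*√2)/(-22) = (125 + 50*√2)*(-1/22) = -125/22 - 25*√2/11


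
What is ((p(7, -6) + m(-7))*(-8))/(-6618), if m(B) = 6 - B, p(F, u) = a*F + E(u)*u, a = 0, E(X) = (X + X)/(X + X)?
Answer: 28/3309 ≈ 0.0084618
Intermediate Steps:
E(X) = 1 (E(X) = (2*X)/((2*X)) = (2*X)*(1/(2*X)) = 1)
p(F, u) = u (p(F, u) = 0*F + 1*u = 0 + u = u)
((p(7, -6) + m(-7))*(-8))/(-6618) = ((-6 + (6 - 1*(-7)))*(-8))/(-6618) = ((-6 + (6 + 7))*(-8))*(-1/6618) = ((-6 + 13)*(-8))*(-1/6618) = (7*(-8))*(-1/6618) = -56*(-1/6618) = 28/3309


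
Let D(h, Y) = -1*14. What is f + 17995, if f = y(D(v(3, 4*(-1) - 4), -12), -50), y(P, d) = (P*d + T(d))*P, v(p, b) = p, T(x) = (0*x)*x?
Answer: 8195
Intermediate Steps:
T(x) = 0 (T(x) = 0*x = 0)
D(h, Y) = -14
y(P, d) = d*P**2 (y(P, d) = (P*d + 0)*P = (P*d)*P = d*P**2)
f = -9800 (f = -50*(-14)**2 = -50*196 = -9800)
f + 17995 = -9800 + 17995 = 8195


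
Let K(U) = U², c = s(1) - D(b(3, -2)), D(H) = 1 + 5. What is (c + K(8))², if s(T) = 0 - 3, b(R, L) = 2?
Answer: 3025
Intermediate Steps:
s(T) = -3
D(H) = 6
c = -9 (c = -3 - 1*6 = -3 - 6 = -9)
(c + K(8))² = (-9 + 8²)² = (-9 + 64)² = 55² = 3025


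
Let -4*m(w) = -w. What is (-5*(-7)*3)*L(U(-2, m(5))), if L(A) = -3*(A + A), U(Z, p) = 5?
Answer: -3150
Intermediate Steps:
m(w) = w/4 (m(w) = -(-1)*w/4 = w/4)
L(A) = -6*A
(-5*(-7)*3)*L(U(-2, m(5))) = (-5*(-7)*3)*(-6*5) = (35*3)*(-30) = 105*(-30) = -3150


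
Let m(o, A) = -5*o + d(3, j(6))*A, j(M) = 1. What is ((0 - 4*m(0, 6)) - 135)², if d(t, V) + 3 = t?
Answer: 18225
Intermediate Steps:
d(t, V) = -3 + t
m(o, A) = -5*o (m(o, A) = -5*o + (-3 + 3)*A = -5*o + 0*A = -5*o + 0 = -5*o)
((0 - 4*m(0, 6)) - 135)² = ((0 - (-20)*0) - 135)² = ((0 - 4*0) - 135)² = ((0 + 0) - 135)² = (0 - 135)² = (-135)² = 18225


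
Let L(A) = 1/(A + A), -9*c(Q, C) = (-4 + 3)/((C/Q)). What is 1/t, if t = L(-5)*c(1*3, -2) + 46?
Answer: 60/2761 ≈ 0.021731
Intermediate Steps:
c(Q, C) = Q/(9*C) (c(Q, C) = -(-4 + 3)/(9*(C/Q)) = -(-1)*Q/C/9 = -(-1)*Q/(9*C) = Q/(9*C))
L(A) = 1/(2*A)
t = 2761/60 (t = ((½)/(-5))*((⅑)*(1*3)/(-2)) + 46 = ((½)*(-⅕))*((⅑)*3*(-½)) + 46 = -⅒*(-⅙) + 46 = 1/60 + 46 = 2761/60 ≈ 46.017)
1/t = 1/(2761/60) = 60/2761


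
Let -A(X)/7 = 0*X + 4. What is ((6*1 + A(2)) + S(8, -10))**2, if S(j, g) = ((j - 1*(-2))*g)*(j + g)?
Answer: 31684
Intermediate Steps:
A(X) = -28 (A(X) = -7*(0*X + 4) = -7*(0 + 4) = -7*4 = -28)
S(j, g) = g*(2 + j)*(g + j) (S(j, g) = ((j + 2)*g)*(g + j) = ((2 + j)*g)*(g + j) = (g*(2 + j))*(g + j) = g*(2 + j)*(g + j))
((6*1 + A(2)) + S(8, -10))**2 = ((6*1 - 28) - 10*(8**2 + 2*(-10) + 2*8 - 10*8))**2 = ((6 - 28) - 10*(64 - 20 + 16 - 80))**2 = (-22 - 10*(-20))**2 = (-22 + 200)**2 = 178**2 = 31684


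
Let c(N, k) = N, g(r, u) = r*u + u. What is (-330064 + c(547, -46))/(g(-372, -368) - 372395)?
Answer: 329517/235867 ≈ 1.3970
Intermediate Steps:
g(r, u) = u + r*u
(-330064 + c(547, -46))/(g(-372, -368) - 372395) = (-330064 + 547)/(-368*(1 - 372) - 372395) = -329517/(-368*(-371) - 372395) = -329517/(136528 - 372395) = -329517/(-235867) = -329517*(-1/235867) = 329517/235867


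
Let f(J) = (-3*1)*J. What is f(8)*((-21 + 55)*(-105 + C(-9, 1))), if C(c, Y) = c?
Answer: 93024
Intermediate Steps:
f(J) = -3*J
f(8)*((-21 + 55)*(-105 + C(-9, 1))) = (-3*8)*((-21 + 55)*(-105 - 9)) = -816*(-114) = -24*(-3876) = 93024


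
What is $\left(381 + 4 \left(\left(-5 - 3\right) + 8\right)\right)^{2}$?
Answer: $145161$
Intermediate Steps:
$\left(381 + 4 \left(\left(-5 - 3\right) + 8\right)\right)^{2} = \left(381 + 4 \left(-8 + 8\right)\right)^{2} = \left(381 + 4 \cdot 0\right)^{2} = \left(381 + 0\right)^{2} = 381^{2} = 145161$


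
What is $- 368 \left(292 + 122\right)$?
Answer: $-152352$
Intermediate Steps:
$- 368 \left(292 + 122\right) = \left(-368\right) 414 = -152352$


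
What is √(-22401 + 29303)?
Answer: √6902 ≈ 83.078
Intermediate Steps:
√(-22401 + 29303) = √6902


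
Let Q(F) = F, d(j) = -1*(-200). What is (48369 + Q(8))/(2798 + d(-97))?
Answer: 48377/2998 ≈ 16.136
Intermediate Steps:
d(j) = 200
(48369 + Q(8))/(2798 + d(-97)) = (48369 + 8)/(2798 + 200) = 48377/2998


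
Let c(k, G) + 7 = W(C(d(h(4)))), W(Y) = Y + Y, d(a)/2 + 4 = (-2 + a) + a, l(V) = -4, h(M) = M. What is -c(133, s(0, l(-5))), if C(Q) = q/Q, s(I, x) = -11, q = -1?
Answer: 15/2 ≈ 7.5000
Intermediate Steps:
d(a) = -12 + 4*a (d(a) = -8 + 2*((-2 + a) + a) = -8 + 2*(-2 + 2*a) = -8 + (-4 + 4*a) = -12 + 4*a)
C(Q) = -1/Q
W(Y) = 2*Y
c(k, G) = -15/2 (c(k, G) = -7 + 2*(-1/(-12 + 4*4)) = -7 + 2*(-1/(-12 + 16)) = -7 + 2*(-1/4) = -7 + 2*(-1*¼) = -7 + 2*(-¼) = -7 - ½ = -15/2)
-c(133, s(0, l(-5))) = -1*(-15/2) = 15/2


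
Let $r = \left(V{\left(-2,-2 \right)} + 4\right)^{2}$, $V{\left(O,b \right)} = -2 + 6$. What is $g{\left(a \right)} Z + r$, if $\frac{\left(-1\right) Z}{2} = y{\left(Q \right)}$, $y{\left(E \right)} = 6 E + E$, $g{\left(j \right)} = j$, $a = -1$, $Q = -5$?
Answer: $-6$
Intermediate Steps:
$y{\left(E \right)} = 7 E$
$Z = 70$ ($Z = - 2 \cdot 7 \left(-5\right) = \left(-2\right) \left(-35\right) = 70$)
$V{\left(O,b \right)} = 4$
$r = 64$ ($r = \left(4 + 4\right)^{2} = 8^{2} = 64$)
$g{\left(a \right)} Z + r = \left(-1\right) 70 + 64 = -70 + 64 = -6$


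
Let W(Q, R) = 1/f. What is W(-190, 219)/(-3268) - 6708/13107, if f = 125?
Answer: -913410369/1784736500 ≈ -0.51179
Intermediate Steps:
W(Q, R) = 1/125
W(-190, 219)/(-3268) - 6708/13107 = (1/125)/(-3268) - 6708/13107 = (1/125)*(-1/3268) - 6708*1/13107 = -1/408500 - 2236/4369 = -913410369/1784736500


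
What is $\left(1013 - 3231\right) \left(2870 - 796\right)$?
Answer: $-4600132$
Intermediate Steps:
$\left(1013 - 3231\right) \left(2870 - 796\right) = \left(-2218\right) 2074 = -4600132$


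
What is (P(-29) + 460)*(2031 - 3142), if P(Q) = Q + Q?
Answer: -446622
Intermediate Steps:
P(Q) = 2*Q
(P(-29) + 460)*(2031 - 3142) = (2*(-29) + 460)*(2031 - 3142) = (-58 + 460)*(-1111) = 402*(-1111) = -446622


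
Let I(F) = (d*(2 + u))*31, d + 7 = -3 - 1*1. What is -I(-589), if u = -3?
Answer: -341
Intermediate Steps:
d = -11 (d = -7 + (-3 - 1*1) = -7 + (-3 - 1) = -7 - 4 = -11)
I(F) = 341 (I(F) = -11*(2 - 3)*31 = -11*(-1)*31 = 11*31 = 341)
-I(-589) = -1*341 = -341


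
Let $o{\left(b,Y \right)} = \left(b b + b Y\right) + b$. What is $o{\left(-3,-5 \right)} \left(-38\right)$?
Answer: $-798$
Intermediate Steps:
$o{\left(b,Y \right)} = b + b^{2} + Y b$ ($o{\left(b,Y \right)} = \left(b^{2} + Y b\right) + b = b + b^{2} + Y b$)
$o{\left(-3,-5 \right)} \left(-38\right) = - 3 \left(1 - 5 - 3\right) \left(-38\right) = \left(-3\right) \left(-7\right) \left(-38\right) = 21 \left(-38\right) = -798$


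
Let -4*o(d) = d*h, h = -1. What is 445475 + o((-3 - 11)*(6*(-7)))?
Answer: 445622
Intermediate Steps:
o(d) = d/4 (o(d) = -d*(-1)/4 = -(-1)*d/4 = d/4)
445475 + o((-3 - 11)*(6*(-7))) = 445475 + ((-3 - 11)*(6*(-7)))/4 = 445475 + (-14*(-42))/4 = 445475 + (1/4)*588 = 445475 + 147 = 445622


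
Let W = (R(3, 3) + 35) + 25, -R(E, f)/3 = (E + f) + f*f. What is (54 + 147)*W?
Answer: 3015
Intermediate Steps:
R(E, f) = -3*E - 3*f - 3*f² (R(E, f) = -3*((E + f) + f*f) = -3*((E + f) + f²) = -3*(E + f + f²) = -3*E - 3*f - 3*f²)
W = 15 (W = ((-3*3 - 3*3 - 3*3²) + 35) + 25 = ((-9 - 9 - 3*9) + 35) + 25 = ((-9 - 9 - 27) + 35) + 25 = (-45 + 35) + 25 = -10 + 25 = 15)
(54 + 147)*W = (54 + 147)*15 = 201*15 = 3015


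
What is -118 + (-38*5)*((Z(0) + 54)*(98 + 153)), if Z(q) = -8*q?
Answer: -2575378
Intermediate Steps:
-118 + (-38*5)*((Z(0) + 54)*(98 + 153)) = -118 + (-38*5)*((-8*0 + 54)*(98 + 153)) = -118 - 190*(0 + 54)*251 = -118 - 10260*251 = -118 - 190*13554 = -118 - 2575260 = -2575378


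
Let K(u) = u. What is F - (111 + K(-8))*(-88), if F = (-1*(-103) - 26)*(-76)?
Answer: 3212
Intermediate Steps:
F = -5852 (F = (103 - 26)*(-76) = 77*(-76) = -5852)
F - (111 + K(-8))*(-88) = -5852 - (111 - 8)*(-88) = -5852 - 103*(-88) = -5852 - 1*(-9064) = -5852 + 9064 = 3212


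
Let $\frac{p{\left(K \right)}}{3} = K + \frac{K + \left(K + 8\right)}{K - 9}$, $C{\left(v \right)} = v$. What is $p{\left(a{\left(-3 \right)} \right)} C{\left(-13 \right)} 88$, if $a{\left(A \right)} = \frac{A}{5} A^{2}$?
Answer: $\frac{267982}{15} \approx 17865.0$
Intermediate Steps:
$a{\left(A \right)} = \frac{A^{3}}{5}$ ($a{\left(A \right)} = A \frac{1}{5} A^{2} = \frac{A}{5} A^{2} = \frac{A^{3}}{5}$)
$p{\left(K \right)} = 3 K + \frac{3 \left(8 + 2 K\right)}{-9 + K}$ ($p{\left(K \right)} = 3 \left(K + \frac{K + \left(K + 8\right)}{K - 9}\right) = 3 \left(K + \frac{K + \left(8 + K\right)}{-9 + K}\right) = 3 \left(K + \frac{8 + 2 K}{-9 + K}\right) = 3 K + \frac{3 \left(8 + 2 K\right)}{-9 + K}$)
$p{\left(a{\left(-3 \right)} \right)} C{\left(-13 \right)} 88 = \frac{3 \left(8 + \left(\frac{\left(-3\right)^{3}}{5}\right)^{2} - 7 \frac{\left(-3\right)^{3}}{5}\right)}{-9 + \frac{\left(-3\right)^{3}}{5}} \left(-13\right) 88 = \frac{3 \left(8 + \left(\frac{1}{5} \left(-27\right)\right)^{2} - 7 \cdot \frac{1}{5} \left(-27\right)\right)}{-9 + \frac{1}{5} \left(-27\right)} \left(-13\right) 88 = \frac{3 \left(8 + \left(- \frac{27}{5}\right)^{2} - - \frac{189}{5}\right)}{-9 - \frac{27}{5}} \left(-13\right) 88 = \frac{3 \left(8 + \frac{729}{25} + \frac{189}{5}\right)}{- \frac{72}{5}} \left(-13\right) 88 = 3 \left(- \frac{5}{72}\right) \frac{1874}{25} \left(-13\right) 88 = \left(- \frac{937}{60}\right) \left(-13\right) 88 = \frac{12181}{60} \cdot 88 = \frac{267982}{15}$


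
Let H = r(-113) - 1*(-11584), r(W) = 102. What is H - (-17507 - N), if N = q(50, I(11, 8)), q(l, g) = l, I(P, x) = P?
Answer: 29243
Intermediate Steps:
N = 50
H = 11686 (H = 102 - 1*(-11584) = 102 + 11584 = 11686)
H - (-17507 - N) = 11686 - (-17507 - 1*50) = 11686 - (-17507 - 50) = 11686 - 1*(-17557) = 11686 + 17557 = 29243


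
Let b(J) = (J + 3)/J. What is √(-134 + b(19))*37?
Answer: 74*I*√11989/19 ≈ 426.45*I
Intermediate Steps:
b(J) = (3 + J)/J
√(-134 + b(19))*37 = √(-134 + (3 + 19)/19)*37 = √(-134 + (1/19)*22)*37 = √(-134 + 22/19)*37 = √(-2524/19)*37 = (2*I*√11989/19)*37 = 74*I*√11989/19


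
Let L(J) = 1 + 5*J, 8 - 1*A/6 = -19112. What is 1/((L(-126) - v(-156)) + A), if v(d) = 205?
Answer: 1/113886 ≈ 8.7807e-6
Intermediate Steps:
A = 114720 (A = 48 - 6*(-19112) = 48 + 114672 = 114720)
1/((L(-126) - v(-156)) + A) = 1/(((1 + 5*(-126)) - 1*205) + 114720) = 1/(((1 - 630) - 205) + 114720) = 1/((-629 - 205) + 114720) = 1/(-834 + 114720) = 1/113886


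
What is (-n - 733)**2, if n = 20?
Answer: 567009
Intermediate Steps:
(-n - 733)**2 = (-1*20 - 733)**2 = (-20 - 733)**2 = (-753)**2 = 567009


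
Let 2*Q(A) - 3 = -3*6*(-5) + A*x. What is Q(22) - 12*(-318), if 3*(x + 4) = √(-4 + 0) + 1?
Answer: 22933/6 + 22*I/3 ≈ 3822.2 + 7.3333*I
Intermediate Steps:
x = -11/3 + 2*I/3 (x = -4 + (√(-4 + 0) + 1)/3 = -4 + (√(-4) + 1)/3 = -4 + (2*I + 1)/3 = -4 + (1 + 2*I)/3 = -4 + (⅓ + 2*I/3) = -11/3 + 2*I/3 ≈ -3.6667 + 0.66667*I)
Q(A) = 93/2 + A*(-11/3 + 2*I/3)/2 (Q(A) = 3/2 + (-3*6*(-5) + A*(-11/3 + 2*I/3))/2 = 3/2 + (-18*(-5) + A*(-11/3 + 2*I/3))/2 = 3/2 + (90 + A*(-11/3 + 2*I/3))/2 = 3/2 + (45 + A*(-11/3 + 2*I/3)/2) = 93/2 + A*(-11/3 + 2*I/3)/2)
Q(22) - 12*(-318) = (93/2 - ⅙*22*(11 - 2*I)) - 12*(-318) = (93/2 + (-121/3 + 22*I/3)) + 3816 = (37/6 + 22*I/3) + 3816 = 22933/6 + 22*I/3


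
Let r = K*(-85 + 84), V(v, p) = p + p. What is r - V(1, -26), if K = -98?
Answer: 150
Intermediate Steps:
V(v, p) = 2*p
r = 98 (r = -98*(-85 + 84) = -98*(-1) = 98)
r - V(1, -26) = 98 - 2*(-26) = 98 - 1*(-52) = 98 + 52 = 150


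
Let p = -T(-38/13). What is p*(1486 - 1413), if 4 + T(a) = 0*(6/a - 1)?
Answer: 292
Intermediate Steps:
T(a) = -4 (T(a) = -4 + 0*(6/a - 1) = -4 + 0*(-1 + 6/a) = -4 + 0 = -4)
p = 4 (p = -1*(-4) = 4)
p*(1486 - 1413) = 4*(1486 - 1413) = 4*73 = 292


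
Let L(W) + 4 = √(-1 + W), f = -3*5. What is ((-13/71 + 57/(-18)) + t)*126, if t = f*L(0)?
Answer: 506793/71 - 1890*I ≈ 7137.9 - 1890.0*I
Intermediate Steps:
f = -15
L(W) = -4 + √(-1 + W)
t = 60 - 15*I (t = -15*(-4 + √(-1 + 0)) = -15*(-4 + √(-1)) = -15*(-4 + I) = 60 - 15*I ≈ 60.0 - 15.0*I)
((-13/71 + 57/(-18)) + t)*126 = ((-13/71 + 57/(-18)) + (60 - 15*I))*126 = ((-13*1/71 + 57*(-1/18)) + (60 - 15*I))*126 = ((-13/71 - 19/6) + (60 - 15*I))*126 = (-1427/426 + (60 - 15*I))*126 = (24133/426 - 15*I)*126 = 506793/71 - 1890*I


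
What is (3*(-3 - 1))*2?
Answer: -24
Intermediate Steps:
(3*(-3 - 1))*2 = (3*(-4))*2 = -12*2 = -24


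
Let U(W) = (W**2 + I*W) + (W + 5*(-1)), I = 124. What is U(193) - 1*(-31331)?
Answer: 92700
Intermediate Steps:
U(W) = -5 + W**2 + 125*W (U(W) = (W**2 + 124*W) + (W + 5*(-1)) = (W**2 + 124*W) + (W - 5) = (W**2 + 124*W) + (-5 + W) = -5 + W**2 + 125*W)
U(193) - 1*(-31331) = (-5 + 193**2 + 125*193) - 1*(-31331) = (-5 + 37249 + 24125) + 31331 = 61369 + 31331 = 92700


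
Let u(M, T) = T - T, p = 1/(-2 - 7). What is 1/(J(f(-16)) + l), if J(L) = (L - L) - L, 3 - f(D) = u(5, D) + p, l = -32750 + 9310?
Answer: -9/210988 ≈ -4.2656e-5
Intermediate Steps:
p = -⅑ (p = 1/(-9) = -⅑ ≈ -0.11111)
l = -23440
u(M, T) = 0
f(D) = 28/9 (f(D) = 3 - (0 - ⅑) = 3 - 1*(-⅑) = 3 + ⅑ = 28/9)
J(L) = -L (J(L) = 0 - L = -L)
1/(J(f(-16)) + l) = 1/(-1*28/9 - 23440) = 1/(-28/9 - 23440) = 1/(-210988/9) = -9/210988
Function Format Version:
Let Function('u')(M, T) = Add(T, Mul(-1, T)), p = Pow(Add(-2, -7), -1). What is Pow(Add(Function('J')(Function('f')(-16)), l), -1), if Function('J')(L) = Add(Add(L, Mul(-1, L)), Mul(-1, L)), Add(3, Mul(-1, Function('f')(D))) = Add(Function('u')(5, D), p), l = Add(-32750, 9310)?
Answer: Rational(-9, 210988) ≈ -4.2656e-5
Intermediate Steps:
p = Rational(-1, 9) (p = Pow(-9, -1) = Rational(-1, 9) ≈ -0.11111)
l = -23440
Function('u')(M, T) = 0
Function('f')(D) = Rational(28, 9) (Function('f')(D) = Add(3, Mul(-1, Add(0, Rational(-1, 9)))) = Add(3, Mul(-1, Rational(-1, 9))) = Add(3, Rational(1, 9)) = Rational(28, 9))
Function('J')(L) = Mul(-1, L) (Function('J')(L) = Add(0, Mul(-1, L)) = Mul(-1, L))
Pow(Add(Function('J')(Function('f')(-16)), l), -1) = Pow(Add(Mul(-1, Rational(28, 9)), -23440), -1) = Pow(Add(Rational(-28, 9), -23440), -1) = Pow(Rational(-210988, 9), -1) = Rational(-9, 210988)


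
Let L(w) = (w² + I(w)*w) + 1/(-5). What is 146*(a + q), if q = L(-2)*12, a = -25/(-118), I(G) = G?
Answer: 4040477/295 ≈ 13697.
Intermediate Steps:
L(w) = -⅕ + 2*w² (L(w) = (w² + w*w) + 1/(-5) = (w² + w²) - ⅕ = 2*w² - ⅕ = -⅕ + 2*w²)
a = 25/118 (a = -25*(-1/118) = 25/118 ≈ 0.21186)
q = 468/5 (q = (-⅕ + 2*(-2)²)*12 = (-⅕ + 2*4)*12 = (-⅕ + 8)*12 = (39/5)*12 = 468/5 ≈ 93.600)
146*(a + q) = 146*(25/118 + 468/5) = 146*(55349/590) = 4040477/295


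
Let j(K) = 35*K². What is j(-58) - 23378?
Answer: 94362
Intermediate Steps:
j(-58) - 23378 = 35*(-58)² - 23378 = 35*3364 - 23378 = 117740 - 23378 = 94362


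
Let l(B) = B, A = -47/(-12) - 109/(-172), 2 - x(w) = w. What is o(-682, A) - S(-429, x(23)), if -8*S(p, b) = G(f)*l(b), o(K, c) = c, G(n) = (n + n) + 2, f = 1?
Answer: -1535/258 ≈ -5.9496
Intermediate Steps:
x(w) = 2 - w
A = 587/129 (A = -47*(-1/12) - 109*(-1/172) = 47/12 + 109/172 = 587/129 ≈ 4.5504)
G(n) = 2 + 2*n (G(n) = 2*n + 2 = 2 + 2*n)
S(p, b) = -b/2 (S(p, b) = -(2 + 2*1)*b/8 = -(2 + 2)*b/8 = -b/2)
o(-682, A) - S(-429, x(23)) = 587/129 - (-1)*(2 - 1*23)/2 = 587/129 - (-1)*(2 - 23)/2 = 587/129 - (-1)*(-21)/2 = 587/129 - 1*21/2 = 587/129 - 21/2 = -1535/258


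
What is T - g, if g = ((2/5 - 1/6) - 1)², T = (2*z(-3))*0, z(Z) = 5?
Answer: -529/900 ≈ -0.58778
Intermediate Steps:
T = 0 (T = (2*5)*0 = 10*0 = 0)
g = 529/900 (g = ((2*(⅕) - 1*⅙) - 1)² = ((⅖ - ⅙) - 1)² = (7/30 - 1)² = (-23/30)² = 529/900 ≈ 0.58778)
T - g = 0 - 1*529/900 = 0 - 529/900 = -529/900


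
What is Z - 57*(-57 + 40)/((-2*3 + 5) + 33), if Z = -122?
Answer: -2935/32 ≈ -91.719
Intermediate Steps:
Z - 57*(-57 + 40)/((-2*3 + 5) + 33) = -122 - 57*(-57 + 40)/((-2*3 + 5) + 33) = -122 - (-969)/((-6 + 5) + 33) = -122 - (-969)/(-1 + 33) = -122 - (-969)/32 = -122 - 57*(-17/32) = -122 + 969/32 = -2935/32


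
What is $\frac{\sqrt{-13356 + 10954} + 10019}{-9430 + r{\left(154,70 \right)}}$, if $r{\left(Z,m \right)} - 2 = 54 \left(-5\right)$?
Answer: $- \frac{10019}{9698} - \frac{i \sqrt{2402}}{9698} \approx -1.0331 - 0.0050536 i$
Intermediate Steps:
$r{\left(Z,m \right)} = -268$ ($r{\left(Z,m \right)} = 2 + 54 \left(-5\right) = 2 - 270 = -268$)
$\frac{\sqrt{-13356 + 10954} + 10019}{-9430 + r{\left(154,70 \right)}} = \frac{\sqrt{-13356 + 10954} + 10019}{-9430 - 268} = \frac{\sqrt{-2402} + 10019}{-9698} = \left(i \sqrt{2402} + 10019\right) \left(- \frac{1}{9698}\right) = \left(10019 + i \sqrt{2402}\right) \left(- \frac{1}{9698}\right) = - \frac{10019}{9698} - \frac{i \sqrt{2402}}{9698}$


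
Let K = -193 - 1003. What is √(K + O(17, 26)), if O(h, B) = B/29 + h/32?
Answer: I*√64296654/232 ≈ 34.563*I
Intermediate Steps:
O(h, B) = B/29 + h/32 (O(h, B) = B*(1/29) + h*(1/32) = B/29 + h/32)
K = -1196
√(K + O(17, 26)) = √(-1196 + ((1/29)*26 + (1/32)*17)) = √(-1196 + (26/29 + 17/32)) = √(-1196 + 1325/928) = √(-1108563/928) = I*√64296654/232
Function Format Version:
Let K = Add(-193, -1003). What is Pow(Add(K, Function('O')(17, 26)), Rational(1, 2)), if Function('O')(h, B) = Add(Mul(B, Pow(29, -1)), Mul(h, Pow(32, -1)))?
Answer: Mul(Rational(1, 232), I, Pow(64296654, Rational(1, 2))) ≈ Mul(34.563, I)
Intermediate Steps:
Function('O')(h, B) = Add(Mul(Rational(1, 29), B), Mul(Rational(1, 32), h)) (Function('O')(h, B) = Add(Mul(B, Rational(1, 29)), Mul(h, Rational(1, 32))) = Add(Mul(Rational(1, 29), B), Mul(Rational(1, 32), h)))
K = -1196
Pow(Add(K, Function('O')(17, 26)), Rational(1, 2)) = Pow(Add(-1196, Add(Mul(Rational(1, 29), 26), Mul(Rational(1, 32), 17))), Rational(1, 2)) = Pow(Add(-1196, Add(Rational(26, 29), Rational(17, 32))), Rational(1, 2)) = Pow(Add(-1196, Rational(1325, 928)), Rational(1, 2)) = Pow(Rational(-1108563, 928), Rational(1, 2)) = Mul(Rational(1, 232), I, Pow(64296654, Rational(1, 2)))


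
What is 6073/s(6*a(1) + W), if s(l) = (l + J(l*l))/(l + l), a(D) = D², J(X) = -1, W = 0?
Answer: 72876/5 ≈ 14575.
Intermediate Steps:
s(l) = (-1 + l)/(2*l) (s(l) = (l - 1)/(l + l) = (-1 + l)/((2*l)) = (-1 + l)*(1/(2*l)) = (-1 + l)/(2*l))
6073/s(6*a(1) + W) = 6073/(((-1 + (6*1² + 0))/(2*(6*1² + 0)))) = 6073/(((-1 + (6*1 + 0))/(2*(6*1 + 0)))) = 6073/(((-1 + (6 + 0))/(2*(6 + 0)))) = 6073/(((½)*(-1 + 6)/6)) = 6073/(((½)*(⅙)*5)) = 6073/(5/12) = 6073*(12/5) = 72876/5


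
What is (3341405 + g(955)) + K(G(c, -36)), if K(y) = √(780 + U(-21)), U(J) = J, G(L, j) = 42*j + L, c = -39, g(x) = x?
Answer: 3342360 + √759 ≈ 3.3424e+6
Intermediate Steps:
G(L, j) = L + 42*j
K(y) = √759 (K(y) = √(780 - 21) = √759)
(3341405 + g(955)) + K(G(c, -36)) = (3341405 + 955) + √759 = 3342360 + √759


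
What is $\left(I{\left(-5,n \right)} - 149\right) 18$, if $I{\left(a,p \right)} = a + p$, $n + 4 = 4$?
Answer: $-2772$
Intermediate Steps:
$n = 0$ ($n = -4 + 4 = 0$)
$\left(I{\left(-5,n \right)} - 149\right) 18 = \left(\left(-5 + 0\right) - 149\right) 18 = \left(-5 - 149\right) 18 = \left(-154\right) 18 = -2772$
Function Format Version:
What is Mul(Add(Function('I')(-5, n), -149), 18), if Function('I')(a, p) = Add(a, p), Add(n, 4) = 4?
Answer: -2772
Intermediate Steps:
n = 0 (n = Add(-4, 4) = 0)
Mul(Add(Function('I')(-5, n), -149), 18) = Mul(Add(Add(-5, 0), -149), 18) = Mul(Add(-5, -149), 18) = Mul(-154, 18) = -2772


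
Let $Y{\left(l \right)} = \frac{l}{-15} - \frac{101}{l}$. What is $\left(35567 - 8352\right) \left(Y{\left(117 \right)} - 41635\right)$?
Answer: $- \frac{132599878549}{117} \approx -1.1333 \cdot 10^{9}$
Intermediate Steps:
$Y{\left(l \right)} = - \frac{101}{l} - \frac{l}{15}$ ($Y{\left(l \right)} = l \left(- \frac{1}{15}\right) - \frac{101}{l} = - \frac{l}{15} - \frac{101}{l} = - \frac{101}{l} - \frac{l}{15}$)
$\left(35567 - 8352\right) \left(Y{\left(117 \right)} - 41635\right) = \left(35567 - 8352\right) \left(\left(- \frac{101}{117} - \frac{39}{5}\right) - 41635\right) = 27215 \left(\left(\left(-101\right) \frac{1}{117} - \frac{39}{5}\right) - 41635\right) = 27215 \left(\left(- \frac{101}{117} - \frac{39}{5}\right) - 41635\right) = 27215 \left(- \frac{5068}{585} - 41635\right) = 27215 \left(- \frac{24361543}{585}\right) = - \frac{132599878549}{117}$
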